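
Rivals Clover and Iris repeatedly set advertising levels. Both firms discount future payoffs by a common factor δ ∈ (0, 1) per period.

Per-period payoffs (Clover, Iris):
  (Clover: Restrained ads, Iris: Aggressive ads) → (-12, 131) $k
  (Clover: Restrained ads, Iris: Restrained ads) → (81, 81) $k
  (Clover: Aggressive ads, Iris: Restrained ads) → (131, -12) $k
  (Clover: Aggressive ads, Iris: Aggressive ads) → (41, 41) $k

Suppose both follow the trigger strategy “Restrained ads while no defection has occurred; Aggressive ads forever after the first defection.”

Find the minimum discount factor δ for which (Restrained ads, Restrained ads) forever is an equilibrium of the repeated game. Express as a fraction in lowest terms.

5/9

Cooperation forever yields 81 each period: 81/(1−δ).
Deviating yields 131 once, then 41 forever: 131 + 41δ/(1−δ).
No profitable deviation requires 81/(1−δ) ≥ 131 + 41δ/(1−δ).
Multiplying by (1−δ): 81 ≥ 131(1−δ) + 41δ = 131 − 90δ.
So 90δ ≥ 50, i.e. δ ≥ 50/90 = 5/9.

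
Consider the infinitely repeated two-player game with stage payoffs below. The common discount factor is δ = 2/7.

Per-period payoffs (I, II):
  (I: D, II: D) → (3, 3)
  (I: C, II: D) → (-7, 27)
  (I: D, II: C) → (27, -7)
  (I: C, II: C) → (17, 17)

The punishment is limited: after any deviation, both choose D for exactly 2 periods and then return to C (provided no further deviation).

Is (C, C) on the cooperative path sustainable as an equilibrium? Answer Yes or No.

No

IC: δ+…+δ^2 ≥ (27−17)/(17−3) = 5/7.
At δ = 2/7: partial sum = 0.3673 < 0.7143. Cooperation not sustainable.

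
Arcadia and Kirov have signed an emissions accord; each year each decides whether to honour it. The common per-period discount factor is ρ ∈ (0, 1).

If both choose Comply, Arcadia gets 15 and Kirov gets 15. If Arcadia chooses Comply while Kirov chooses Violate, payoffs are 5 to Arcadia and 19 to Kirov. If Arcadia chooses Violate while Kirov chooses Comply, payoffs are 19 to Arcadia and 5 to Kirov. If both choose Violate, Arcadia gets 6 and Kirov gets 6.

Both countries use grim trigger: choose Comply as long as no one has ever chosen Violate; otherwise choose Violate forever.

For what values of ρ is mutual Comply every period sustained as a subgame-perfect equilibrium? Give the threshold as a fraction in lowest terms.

4/13

15/(1−ρ) ≥ 19 + 6ρ/(1−ρ)
15 ≥ 19 − 13ρ
ρ ≥ 4/13.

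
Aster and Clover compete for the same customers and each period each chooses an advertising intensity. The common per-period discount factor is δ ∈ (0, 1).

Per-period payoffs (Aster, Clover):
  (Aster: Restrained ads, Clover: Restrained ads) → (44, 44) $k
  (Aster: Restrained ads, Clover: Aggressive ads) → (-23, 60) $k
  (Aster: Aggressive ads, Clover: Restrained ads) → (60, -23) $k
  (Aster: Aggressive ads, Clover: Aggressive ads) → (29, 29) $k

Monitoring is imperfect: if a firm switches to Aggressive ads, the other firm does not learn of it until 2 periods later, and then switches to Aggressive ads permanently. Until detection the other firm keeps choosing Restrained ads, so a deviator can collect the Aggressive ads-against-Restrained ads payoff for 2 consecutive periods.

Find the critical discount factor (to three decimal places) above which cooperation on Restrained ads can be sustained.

0.718

The best deviation is to choose Aggressive ads for all 2 undetected periods, earning 60 each, then 29 forever once detected.
Deviation value: 60(1−δ^2)/(1−δ) + 29δ^2/(1−δ); cooperation value: 44/(1−δ).
IC: 44 ≥ 60(1−δ^2) + 29δ^2 = 60 − 31δ^2.
So δ^2 ≥ 16/31, giving δ ≥ (16/31)^(1/2) ≈ 0.718.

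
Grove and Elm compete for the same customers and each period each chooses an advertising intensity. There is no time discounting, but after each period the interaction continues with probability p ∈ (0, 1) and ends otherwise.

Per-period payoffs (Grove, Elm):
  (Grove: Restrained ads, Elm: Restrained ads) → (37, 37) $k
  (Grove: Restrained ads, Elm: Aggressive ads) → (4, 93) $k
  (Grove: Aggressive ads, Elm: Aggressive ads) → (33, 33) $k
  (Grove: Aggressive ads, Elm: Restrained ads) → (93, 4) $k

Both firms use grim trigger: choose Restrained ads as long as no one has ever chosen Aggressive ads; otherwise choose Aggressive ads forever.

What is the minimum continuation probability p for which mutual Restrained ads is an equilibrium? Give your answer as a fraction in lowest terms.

With no time discounting, the continuation probability p plays the role of the discount factor.
Grim-trigger IC: 37/(1−p) ≥ 93 + 33p/(1−p) ⇒ p ≥ (93−37)/(93−33) = 14/15.

14/15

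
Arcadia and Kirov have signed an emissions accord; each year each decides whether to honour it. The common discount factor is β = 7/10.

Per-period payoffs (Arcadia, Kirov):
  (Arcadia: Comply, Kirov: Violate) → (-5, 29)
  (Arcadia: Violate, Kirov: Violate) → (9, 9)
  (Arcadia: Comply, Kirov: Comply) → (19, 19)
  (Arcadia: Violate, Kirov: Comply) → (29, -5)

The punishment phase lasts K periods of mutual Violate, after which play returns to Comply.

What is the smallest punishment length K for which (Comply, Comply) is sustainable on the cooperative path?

2

No profitable deviation requires (19−9)(β+…+β^K) ≥ 29−19, i.e. β+…+β^K ≥ 1 ≈ 1.0000.
With β = 7/10, the partial sums are K=1: 0.7000, K=2: 1.1900.
K = 2 is the first length at which the sum reaches 1.0000.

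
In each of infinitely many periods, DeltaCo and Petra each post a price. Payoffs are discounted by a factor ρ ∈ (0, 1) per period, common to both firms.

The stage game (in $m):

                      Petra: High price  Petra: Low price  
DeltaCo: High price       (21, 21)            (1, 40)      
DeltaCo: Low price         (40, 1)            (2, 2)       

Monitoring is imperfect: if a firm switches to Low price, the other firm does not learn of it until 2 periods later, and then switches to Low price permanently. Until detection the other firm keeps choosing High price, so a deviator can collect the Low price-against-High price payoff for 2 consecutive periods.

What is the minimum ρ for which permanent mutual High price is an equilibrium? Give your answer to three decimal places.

Deviating for the 2 undetected periods gains 40−21 = 19 per period over cooperation, then loses 21−2 = 19 per period forever once punishment starts.
Gain: 19(1 + ρ + … + ρ^1); loss: 19·ρ^2/(1−ρ).
No profitable deviation ⇔ 19(1−ρ^2) ≤ 19·ρ^2, i.e. ρ^2 ≥ 19/(19+19) = 1/2.
Hence ρ ≥ (1/2)^(1/2) ≈ 0.707.

0.707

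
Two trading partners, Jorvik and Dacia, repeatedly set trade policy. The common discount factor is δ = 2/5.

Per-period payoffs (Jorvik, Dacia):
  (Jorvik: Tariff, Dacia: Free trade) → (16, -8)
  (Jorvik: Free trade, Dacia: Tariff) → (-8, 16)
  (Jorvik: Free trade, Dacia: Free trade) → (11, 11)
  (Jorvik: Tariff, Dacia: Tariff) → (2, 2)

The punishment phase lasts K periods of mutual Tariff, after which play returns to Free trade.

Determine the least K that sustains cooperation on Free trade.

2

IC: δ(1−δ^K)/(1−δ) ≥ (16−11)/(11−2) = 5/9.
With δ = 2/5: need 1 − δ^K ≥ 5/9·(1−2/5)/(2/5), i.e. δ^K ≤ 0.1667.
Since (2/5)^1 = 0.4000 and (2/5)^2 = 0.1600, the smallest such K is 2.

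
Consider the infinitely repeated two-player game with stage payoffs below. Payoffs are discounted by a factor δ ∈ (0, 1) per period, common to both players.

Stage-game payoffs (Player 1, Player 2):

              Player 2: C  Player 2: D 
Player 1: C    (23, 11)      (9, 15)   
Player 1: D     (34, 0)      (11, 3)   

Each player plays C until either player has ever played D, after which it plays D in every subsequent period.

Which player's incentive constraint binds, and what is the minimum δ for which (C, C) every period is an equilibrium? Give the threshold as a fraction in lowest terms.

Player 1; δ ≥ 11/23

For Player 1: deviation gain 34−23 = 11, per-period punishment loss 23−11 = 12. IC gives δ ≥ 11/23.
For Player 2: gain 4, loss 8 per period, so δ ≥ 4/12 = 1/3.
The tighter constraint is Player 1's, so cooperation needs δ ≥ 11/23.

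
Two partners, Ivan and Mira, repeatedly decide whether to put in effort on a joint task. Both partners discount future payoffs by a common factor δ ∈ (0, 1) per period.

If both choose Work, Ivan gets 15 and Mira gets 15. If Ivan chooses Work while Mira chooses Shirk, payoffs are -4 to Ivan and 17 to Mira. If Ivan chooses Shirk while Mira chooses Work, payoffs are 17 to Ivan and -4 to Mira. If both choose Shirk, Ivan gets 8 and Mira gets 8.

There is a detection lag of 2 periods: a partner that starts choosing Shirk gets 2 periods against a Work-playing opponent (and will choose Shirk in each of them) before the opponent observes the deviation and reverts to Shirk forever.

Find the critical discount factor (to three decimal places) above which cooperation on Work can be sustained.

0.471

The best deviation is to choose Shirk for all 2 undetected periods, earning 17 each, then 8 forever once detected.
Deviation value: 17(1−δ^2)/(1−δ) + 8δ^2/(1−δ); cooperation value: 15/(1−δ).
IC: 15 ≥ 17(1−δ^2) + 8δ^2 = 17 − 9δ^2.
So δ^2 ≥ 2/9, giving δ ≥ (2/9)^(1/2) ≈ 0.471.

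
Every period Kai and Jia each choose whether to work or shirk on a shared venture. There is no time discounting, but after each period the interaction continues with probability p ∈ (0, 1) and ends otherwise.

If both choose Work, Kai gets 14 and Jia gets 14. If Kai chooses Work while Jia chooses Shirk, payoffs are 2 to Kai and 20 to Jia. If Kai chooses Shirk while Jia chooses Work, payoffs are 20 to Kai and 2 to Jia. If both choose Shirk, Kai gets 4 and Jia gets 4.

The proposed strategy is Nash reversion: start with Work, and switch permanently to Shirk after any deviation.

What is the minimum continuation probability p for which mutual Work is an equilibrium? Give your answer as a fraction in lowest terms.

3/8

Expected cooperation value is 14 + p·14 + p²·14 + … = 14/(1−p); deviation gives 20 + p·4/(1−p).
14 ≥ 20(1−p) + 4p ⇒ 16p ≥ 6 ⇒ p ≥ 6/16 = 3/8.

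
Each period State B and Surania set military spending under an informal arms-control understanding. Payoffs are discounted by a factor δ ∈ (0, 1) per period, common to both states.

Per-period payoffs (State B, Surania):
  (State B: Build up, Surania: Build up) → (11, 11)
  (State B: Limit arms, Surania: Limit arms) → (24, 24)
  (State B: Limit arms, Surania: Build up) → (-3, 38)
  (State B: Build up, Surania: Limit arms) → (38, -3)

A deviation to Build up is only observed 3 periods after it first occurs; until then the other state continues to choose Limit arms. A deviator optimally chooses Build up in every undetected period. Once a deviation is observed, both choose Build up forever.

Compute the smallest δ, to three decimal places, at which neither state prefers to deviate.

A deviator earns 38 for 3 periods, then 11 forever; cooperating earns 24 forever. Multiplying the IC by (1−δ):
24 ≥ 38(1−δ^3) + 11δ^3, so 27·δ^3 ≥ 14 and δ^3 ≥ 14/27.
δ ≥ (14/27)^(1/3) ≈ 0.803.

0.803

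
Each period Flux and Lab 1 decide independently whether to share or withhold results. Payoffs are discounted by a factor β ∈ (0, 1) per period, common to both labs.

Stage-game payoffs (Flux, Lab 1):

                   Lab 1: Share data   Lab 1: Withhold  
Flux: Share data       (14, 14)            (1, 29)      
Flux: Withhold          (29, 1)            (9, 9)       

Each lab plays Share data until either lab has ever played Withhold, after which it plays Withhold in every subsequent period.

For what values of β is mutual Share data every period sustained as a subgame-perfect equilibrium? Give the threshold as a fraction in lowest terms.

One-period gain from deviating is 29 − 14 = 15. The loss is 14 − 9 = 5 in every subsequent period, with present value 5·β/(1−β).
Deviation is unprofitable when 5·β/(1−β) ≥ 15, i.e. β/(1−β) ≥ 3.
Equivalently β ≥ 15/(15+5) = 3/4.

3/4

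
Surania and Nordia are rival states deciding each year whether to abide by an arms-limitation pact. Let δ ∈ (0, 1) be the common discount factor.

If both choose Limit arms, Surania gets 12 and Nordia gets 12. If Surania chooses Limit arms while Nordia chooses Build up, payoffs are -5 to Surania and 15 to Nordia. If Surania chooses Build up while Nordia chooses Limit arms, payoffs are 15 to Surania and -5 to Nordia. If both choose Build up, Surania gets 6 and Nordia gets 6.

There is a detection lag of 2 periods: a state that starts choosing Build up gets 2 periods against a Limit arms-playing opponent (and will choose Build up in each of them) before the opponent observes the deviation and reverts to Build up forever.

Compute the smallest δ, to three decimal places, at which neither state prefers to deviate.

The best deviation is to choose Build up for all 2 undetected periods, earning 15 each, then 6 forever once detected.
Deviation value: 15(1−δ^2)/(1−δ) + 6δ^2/(1−δ); cooperation value: 12/(1−δ).
IC: 12 ≥ 15(1−δ^2) + 6δ^2 = 15 − 9δ^2.
So δ^2 ≥ 3/9 = 1/3, giving δ ≥ (1/3)^(1/2) ≈ 0.577.

0.577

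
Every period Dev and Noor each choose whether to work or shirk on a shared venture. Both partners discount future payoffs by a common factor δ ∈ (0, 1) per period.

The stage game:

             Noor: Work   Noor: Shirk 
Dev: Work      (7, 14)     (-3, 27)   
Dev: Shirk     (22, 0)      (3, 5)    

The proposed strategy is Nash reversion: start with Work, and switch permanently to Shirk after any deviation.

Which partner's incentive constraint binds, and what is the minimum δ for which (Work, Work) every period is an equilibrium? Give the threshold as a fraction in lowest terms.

Dev; δ ≥ 15/19

For Dev: deviation gain 22−7 = 15, per-period punishment loss 7−3 = 4. IC gives δ ≥ 15/19.
For Noor: gain 13, loss 9 per period, so δ ≥ 13/22.
The tighter constraint is Dev's, so cooperation needs δ ≥ 15/19.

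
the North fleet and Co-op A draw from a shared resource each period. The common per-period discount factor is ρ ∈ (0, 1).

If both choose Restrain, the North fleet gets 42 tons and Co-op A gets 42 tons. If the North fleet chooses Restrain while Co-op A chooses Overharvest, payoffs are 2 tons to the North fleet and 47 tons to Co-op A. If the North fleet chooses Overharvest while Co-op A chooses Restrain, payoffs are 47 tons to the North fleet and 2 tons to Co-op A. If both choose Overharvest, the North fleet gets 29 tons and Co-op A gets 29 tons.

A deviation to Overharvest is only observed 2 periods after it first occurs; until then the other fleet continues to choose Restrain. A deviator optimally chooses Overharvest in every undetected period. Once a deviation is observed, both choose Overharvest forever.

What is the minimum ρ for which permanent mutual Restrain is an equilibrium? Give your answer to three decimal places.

0.527

A deviator earns 47 for 2 periods, then 29 forever; cooperating earns 42 forever. Multiplying the IC by (1−ρ):
42 ≥ 47(1−ρ^2) + 29ρ^2, so 18·ρ^2 ≥ 5 and ρ^2 ≥ 5/18.
ρ ≥ (5/18)^(1/2) ≈ 0.527.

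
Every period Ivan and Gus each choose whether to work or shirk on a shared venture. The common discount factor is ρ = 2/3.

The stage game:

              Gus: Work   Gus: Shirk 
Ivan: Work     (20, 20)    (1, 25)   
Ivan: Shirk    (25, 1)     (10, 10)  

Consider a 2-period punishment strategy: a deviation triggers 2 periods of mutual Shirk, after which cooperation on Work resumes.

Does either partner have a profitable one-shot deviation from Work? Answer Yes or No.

A one-shot deviation gives 25 now, then 10 for 2 periods, then back to 20.
Gain from deviating: (25−20) today; loss: (20−10) in each of the next 2 periods.
No-deviation condition: (20−10)(ρ+…+ρ^2) ≥ 25−20, i.e. ρ+…+ρ^2 ≥ 1/2.
At ρ = 2/3: ρ+…+ρ^2 = 1.1111 ≥ 0.5000.
So cooperation is sustainable.

No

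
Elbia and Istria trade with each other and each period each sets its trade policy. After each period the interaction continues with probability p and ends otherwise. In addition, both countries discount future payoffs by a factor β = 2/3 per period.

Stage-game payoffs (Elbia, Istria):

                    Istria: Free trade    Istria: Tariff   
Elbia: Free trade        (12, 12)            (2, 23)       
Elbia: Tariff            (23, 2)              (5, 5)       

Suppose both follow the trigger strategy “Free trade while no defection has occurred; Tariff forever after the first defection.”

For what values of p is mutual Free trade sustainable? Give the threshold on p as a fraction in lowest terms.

11/12

Expected continuation weight on next period's payoff is β·p = 2/3·p, which plays the role of the discount factor.
Cooperation requires 2/3·p ≥ (23−12)/(23−5) = 11/18, hence p ≥ 11/12.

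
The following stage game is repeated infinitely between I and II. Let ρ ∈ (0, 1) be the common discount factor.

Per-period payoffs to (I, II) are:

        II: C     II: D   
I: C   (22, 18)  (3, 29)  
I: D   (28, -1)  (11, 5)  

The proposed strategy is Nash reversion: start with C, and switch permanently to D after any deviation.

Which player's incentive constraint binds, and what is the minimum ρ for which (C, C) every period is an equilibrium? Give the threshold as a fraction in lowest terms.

II; ρ ≥ 11/24

For I: deviation gain 28−22 = 6, per-period punishment loss 22−11 = 11. IC gives ρ ≥ 6/17.
For II: gain 11, loss 13 per period, so ρ ≥ 11/24.
The tighter constraint is II's, so cooperation needs ρ ≥ 11/24.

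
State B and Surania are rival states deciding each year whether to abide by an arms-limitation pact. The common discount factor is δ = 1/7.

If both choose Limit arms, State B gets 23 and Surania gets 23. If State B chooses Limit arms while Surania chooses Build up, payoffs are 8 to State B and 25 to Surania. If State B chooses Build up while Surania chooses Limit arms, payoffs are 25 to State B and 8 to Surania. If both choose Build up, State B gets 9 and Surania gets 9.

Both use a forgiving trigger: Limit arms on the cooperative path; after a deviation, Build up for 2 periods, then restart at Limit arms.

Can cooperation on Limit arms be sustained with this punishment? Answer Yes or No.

Yes

A one-shot deviation gives 25 now, then 9 for 2 periods, then back to 23.
Gain from deviating: (25−23) today; loss: (23−9) in each of the next 2 periods.
No-deviation condition: (23−9)(δ+…+δ^2) ≥ 25−23, i.e. δ+…+δ^2 ≥ 1/7.
At δ = 1/7: δ+…+δ^2 = 0.1633 ≥ 0.1429.
So cooperation is sustainable.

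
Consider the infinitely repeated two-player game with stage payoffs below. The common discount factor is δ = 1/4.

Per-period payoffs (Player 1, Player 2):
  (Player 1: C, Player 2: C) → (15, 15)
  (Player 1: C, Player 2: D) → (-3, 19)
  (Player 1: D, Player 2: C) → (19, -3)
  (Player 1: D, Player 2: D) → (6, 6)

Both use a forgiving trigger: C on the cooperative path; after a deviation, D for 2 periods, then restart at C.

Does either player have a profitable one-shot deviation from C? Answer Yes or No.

Comparing payoff streams over the 3 periods until play realigns: cooperate → 15(1+δ+…+δ^2); deviate → 19 + 6(δ+…+δ^2).
Cooperation is sustained iff (15−6)(δ+…+δ^2) ≥ 19−15.
δ+…+δ^2 = 1/4·(1−(1/4)^2)/(1−1/4) = 0.3125, and (19−15)/(15−6) = 0.4444.
0.3125 < 0.4444, so cooperation is not sustainable.

Yes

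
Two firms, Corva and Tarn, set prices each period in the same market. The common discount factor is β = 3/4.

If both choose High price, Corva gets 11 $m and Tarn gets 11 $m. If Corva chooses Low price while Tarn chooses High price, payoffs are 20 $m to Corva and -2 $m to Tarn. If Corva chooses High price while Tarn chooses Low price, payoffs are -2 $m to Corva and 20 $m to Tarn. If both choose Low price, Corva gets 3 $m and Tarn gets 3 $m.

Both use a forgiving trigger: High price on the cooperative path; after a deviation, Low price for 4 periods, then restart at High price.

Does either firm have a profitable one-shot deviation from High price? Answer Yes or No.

Comparing payoff streams over the 5 periods until play realigns: cooperate → 11(1+β+…+β^4); deviate → 20 + 3(β+…+β^4).
Cooperation is sustained iff (11−3)(β+…+β^4) ≥ 20−11.
β+…+β^4 = 3/4·(1−(3/4)^4)/(1−3/4) = 2.0508, and (20−11)/(11−3) = 1.1250.
2.0508 ≥ 1.1250, so cooperation is sustainable.

No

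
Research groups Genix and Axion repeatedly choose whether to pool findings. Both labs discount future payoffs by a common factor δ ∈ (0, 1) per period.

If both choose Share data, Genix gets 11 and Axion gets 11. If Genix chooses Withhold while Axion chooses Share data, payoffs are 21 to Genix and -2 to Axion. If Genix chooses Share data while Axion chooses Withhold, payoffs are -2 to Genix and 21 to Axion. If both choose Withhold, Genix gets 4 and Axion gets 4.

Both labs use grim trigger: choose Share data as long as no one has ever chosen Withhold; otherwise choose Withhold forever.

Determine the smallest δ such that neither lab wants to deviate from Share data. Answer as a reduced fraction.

Cooperation forever yields 11 each period: 11/(1−δ).
Deviating yields 21 once, then 4 forever: 21 + 4δ/(1−δ).
No profitable deviation requires 11/(1−δ) ≥ 21 + 4δ/(1−δ).
Multiplying by (1−δ): 11 ≥ 21(1−δ) + 4δ = 21 − 17δ.
So 17δ ≥ 10, i.e. δ ≥ 10/17.

10/17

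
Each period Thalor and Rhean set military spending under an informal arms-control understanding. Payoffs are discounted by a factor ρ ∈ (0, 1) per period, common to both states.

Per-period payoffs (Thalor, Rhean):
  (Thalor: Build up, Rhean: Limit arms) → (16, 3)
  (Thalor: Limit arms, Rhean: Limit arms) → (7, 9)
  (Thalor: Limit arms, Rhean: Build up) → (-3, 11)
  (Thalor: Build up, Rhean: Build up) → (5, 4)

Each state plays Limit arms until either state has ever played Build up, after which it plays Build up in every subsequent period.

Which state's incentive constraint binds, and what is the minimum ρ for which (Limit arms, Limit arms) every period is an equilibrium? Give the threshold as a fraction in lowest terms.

Thalor's threshold: (16−7)/(16−5) = 9/11.
Rhean's threshold: (11−9)/(11−4) = 2/7.
9/11 > 2/7, so Thalor binds and ρ* = 9/11.

Thalor; ρ ≥ 9/11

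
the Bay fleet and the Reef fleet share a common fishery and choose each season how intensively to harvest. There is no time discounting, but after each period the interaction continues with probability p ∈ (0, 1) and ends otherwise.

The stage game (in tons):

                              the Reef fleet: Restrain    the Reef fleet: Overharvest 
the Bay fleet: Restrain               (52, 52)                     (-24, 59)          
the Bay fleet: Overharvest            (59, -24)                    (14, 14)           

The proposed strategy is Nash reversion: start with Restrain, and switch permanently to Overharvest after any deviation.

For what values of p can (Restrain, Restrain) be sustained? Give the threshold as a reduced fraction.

Expected cooperation value is 52 + p·52 + p²·52 + … = 52/(1−p); deviation gives 59 + p·14/(1−p).
52 ≥ 59(1−p) + 14p ⇒ 45p ≥ 7 ⇒ p ≥ 7/45.

7/45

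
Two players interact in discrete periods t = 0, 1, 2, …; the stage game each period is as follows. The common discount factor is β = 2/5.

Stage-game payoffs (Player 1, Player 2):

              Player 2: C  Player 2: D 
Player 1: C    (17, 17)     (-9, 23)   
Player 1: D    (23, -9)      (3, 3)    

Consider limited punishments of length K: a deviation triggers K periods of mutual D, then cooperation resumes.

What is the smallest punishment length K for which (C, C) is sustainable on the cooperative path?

Need Σ_{k=1}^{K} β^k ≥ (23−17)/(17−3) = 0.4286 at β = 2/5.
At K = 1 the sum is 0.4000 < 0.4286; at K = 2 it is 0.5600 ≥ 0.4286.
So the minimum punishment length is K = 2.

2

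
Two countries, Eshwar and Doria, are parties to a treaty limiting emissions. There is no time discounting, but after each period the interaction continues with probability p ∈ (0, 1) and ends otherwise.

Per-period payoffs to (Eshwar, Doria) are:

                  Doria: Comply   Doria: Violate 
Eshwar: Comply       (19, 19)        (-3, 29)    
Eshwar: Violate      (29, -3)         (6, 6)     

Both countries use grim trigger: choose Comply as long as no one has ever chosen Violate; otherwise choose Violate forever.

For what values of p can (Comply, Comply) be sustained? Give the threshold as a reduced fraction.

Expected cooperation value is 19 + p·19 + p²·19 + … = 19/(1−p); deviation gives 29 + p·6/(1−p).
19 ≥ 29(1−p) + 6p ⇒ 23p ≥ 10 ⇒ p ≥ 10/23.

10/23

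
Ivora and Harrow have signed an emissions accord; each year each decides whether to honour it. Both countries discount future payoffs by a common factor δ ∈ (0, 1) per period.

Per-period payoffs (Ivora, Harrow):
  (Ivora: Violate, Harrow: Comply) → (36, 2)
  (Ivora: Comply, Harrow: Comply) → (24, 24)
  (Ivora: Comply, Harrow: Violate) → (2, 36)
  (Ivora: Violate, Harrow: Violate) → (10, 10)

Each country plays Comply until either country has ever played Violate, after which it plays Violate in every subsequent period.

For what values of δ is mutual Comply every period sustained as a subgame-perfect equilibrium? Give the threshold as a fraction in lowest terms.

6/13

Under grim trigger the critical discount factor is (T−C)/(T−P) with T = 36, C = 24, P = 10.
δ* = (36−24)/(36−10) = 12/26 = 6/13.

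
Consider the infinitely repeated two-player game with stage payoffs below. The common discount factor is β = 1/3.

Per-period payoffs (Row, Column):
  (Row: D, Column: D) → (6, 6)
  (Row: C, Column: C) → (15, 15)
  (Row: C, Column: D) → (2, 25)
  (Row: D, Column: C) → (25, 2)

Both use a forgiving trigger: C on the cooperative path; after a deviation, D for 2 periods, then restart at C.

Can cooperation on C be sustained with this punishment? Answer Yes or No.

Comparing payoff streams over the 3 periods until play realigns: cooperate → 15(1+β+…+β^2); deviate → 25 + 6(β+…+β^2).
Cooperation is sustained iff (15−6)(β+…+β^2) ≥ 25−15.
β+…+β^2 = 1/3·(1−(1/3)^2)/(1−1/3) = 0.4444, and (25−15)/(15−6) = 1.1111.
0.4444 < 1.1111, so cooperation is not sustainable.

No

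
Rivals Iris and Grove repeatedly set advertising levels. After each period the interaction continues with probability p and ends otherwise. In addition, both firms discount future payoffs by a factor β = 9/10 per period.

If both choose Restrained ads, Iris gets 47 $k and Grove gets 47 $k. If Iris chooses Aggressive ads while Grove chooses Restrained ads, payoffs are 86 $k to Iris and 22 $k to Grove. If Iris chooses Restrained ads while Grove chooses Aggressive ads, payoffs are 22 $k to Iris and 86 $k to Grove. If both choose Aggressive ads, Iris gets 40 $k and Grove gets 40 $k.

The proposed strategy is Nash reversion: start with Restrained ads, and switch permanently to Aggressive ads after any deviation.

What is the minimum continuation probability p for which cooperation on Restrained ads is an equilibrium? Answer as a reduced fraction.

Expected continuation weight on next period's payoff is β·p = 9/10·p, which plays the role of the discount factor.
Cooperation requires 9/10·p ≥ (86−47)/(86−40) = 39/46, hence p ≥ 65/69.

65/69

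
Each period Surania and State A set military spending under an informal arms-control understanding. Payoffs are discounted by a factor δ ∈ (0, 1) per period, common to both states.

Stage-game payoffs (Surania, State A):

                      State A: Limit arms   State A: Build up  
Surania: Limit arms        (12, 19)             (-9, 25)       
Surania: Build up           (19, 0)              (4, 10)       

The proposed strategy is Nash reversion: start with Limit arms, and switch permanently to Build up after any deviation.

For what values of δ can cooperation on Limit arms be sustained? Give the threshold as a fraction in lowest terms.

7/15

Surania's threshold: (19−12)/(19−4) = 7/15.
State A's threshold: (25−19)/(25−10) = 2/5.
7/15 > 2/5, so Surania binds and δ* = 7/15.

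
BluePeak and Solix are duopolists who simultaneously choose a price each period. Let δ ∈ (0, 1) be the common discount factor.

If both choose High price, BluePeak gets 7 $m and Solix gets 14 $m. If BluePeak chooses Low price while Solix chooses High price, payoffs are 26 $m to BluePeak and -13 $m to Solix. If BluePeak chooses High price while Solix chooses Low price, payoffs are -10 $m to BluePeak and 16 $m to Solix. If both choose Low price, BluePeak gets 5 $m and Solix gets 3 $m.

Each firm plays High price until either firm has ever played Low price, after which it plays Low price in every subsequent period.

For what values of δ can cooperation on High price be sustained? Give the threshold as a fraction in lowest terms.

BluePeak: cooperation gives 7 each period; deviation gives 26 once then 5 forever.
  7/(1−δ) ≥ 26 + 5δ/(1−δ) ⇒ δ ≥ 19/21.
Solix: cooperation gives 14 each period; deviation gives 16 once then 3 forever.
  δ ≥ 2/13.
Both must hold, so the binding constraint is BluePeak's: δ ≥ 19/21.

19/21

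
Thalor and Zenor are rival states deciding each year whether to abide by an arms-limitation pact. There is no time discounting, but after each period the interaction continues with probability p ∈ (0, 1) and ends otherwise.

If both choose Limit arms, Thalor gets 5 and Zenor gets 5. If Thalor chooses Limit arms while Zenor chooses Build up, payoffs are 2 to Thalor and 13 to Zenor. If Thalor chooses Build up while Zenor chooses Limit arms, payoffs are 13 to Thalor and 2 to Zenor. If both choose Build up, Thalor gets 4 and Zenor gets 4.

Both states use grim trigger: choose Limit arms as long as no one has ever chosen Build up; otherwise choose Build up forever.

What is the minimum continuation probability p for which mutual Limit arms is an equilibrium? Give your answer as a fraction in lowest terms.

8/9

With no time discounting, the continuation probability p plays the role of the discount factor.
Grim-trigger IC: 5/(1−p) ≥ 13 + 4p/(1−p) ⇒ p ≥ (13−5)/(13−4) = 8/9.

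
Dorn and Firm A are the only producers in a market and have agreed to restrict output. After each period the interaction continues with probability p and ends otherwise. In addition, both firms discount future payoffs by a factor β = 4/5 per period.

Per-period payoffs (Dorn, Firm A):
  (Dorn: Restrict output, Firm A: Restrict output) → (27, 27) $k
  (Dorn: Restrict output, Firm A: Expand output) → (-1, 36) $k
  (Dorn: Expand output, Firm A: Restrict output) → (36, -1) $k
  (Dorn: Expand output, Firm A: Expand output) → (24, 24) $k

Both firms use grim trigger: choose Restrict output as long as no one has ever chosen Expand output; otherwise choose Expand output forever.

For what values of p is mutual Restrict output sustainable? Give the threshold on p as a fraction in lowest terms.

Expected continuation weight on next period's payoff is β·p = 4/5·p, which plays the role of the discount factor.
Cooperation requires 4/5·p ≥ (36−27)/(36−24) = 3/4, hence p ≥ 15/16.

15/16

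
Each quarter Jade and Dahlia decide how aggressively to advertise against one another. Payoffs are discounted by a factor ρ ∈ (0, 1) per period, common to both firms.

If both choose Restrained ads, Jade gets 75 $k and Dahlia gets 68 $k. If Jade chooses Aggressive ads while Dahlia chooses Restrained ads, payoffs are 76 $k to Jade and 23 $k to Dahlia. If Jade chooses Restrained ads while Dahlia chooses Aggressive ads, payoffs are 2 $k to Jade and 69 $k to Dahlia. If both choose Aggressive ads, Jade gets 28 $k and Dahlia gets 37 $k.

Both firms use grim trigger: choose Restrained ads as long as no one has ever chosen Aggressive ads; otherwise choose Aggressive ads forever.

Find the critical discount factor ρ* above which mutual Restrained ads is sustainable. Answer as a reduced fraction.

Jade: cooperation gives 75 each period; deviation gives 76 once then 28 forever.
  75/(1−ρ) ≥ 76 + 28ρ/(1−ρ) ⇒ ρ ≥ 1/48.
Dahlia: cooperation gives 68 each period; deviation gives 69 once then 37 forever.
  ρ ≥ 1/32.
Both must hold, so the binding constraint is Dahlia's: ρ ≥ 1/32.

1/32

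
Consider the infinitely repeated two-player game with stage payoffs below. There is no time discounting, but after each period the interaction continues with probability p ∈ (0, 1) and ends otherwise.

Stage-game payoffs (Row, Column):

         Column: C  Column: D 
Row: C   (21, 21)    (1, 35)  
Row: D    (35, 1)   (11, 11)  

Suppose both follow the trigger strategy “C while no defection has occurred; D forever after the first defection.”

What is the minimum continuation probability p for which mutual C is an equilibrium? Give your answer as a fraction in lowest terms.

7/12

Expected cooperation value is 21 + p·21 + p²·21 + … = 21/(1−p); deviation gives 35 + p·11/(1−p).
21 ≥ 35(1−p) + 11p ⇒ 24p ≥ 14 ⇒ p ≥ 14/24 = 7/12.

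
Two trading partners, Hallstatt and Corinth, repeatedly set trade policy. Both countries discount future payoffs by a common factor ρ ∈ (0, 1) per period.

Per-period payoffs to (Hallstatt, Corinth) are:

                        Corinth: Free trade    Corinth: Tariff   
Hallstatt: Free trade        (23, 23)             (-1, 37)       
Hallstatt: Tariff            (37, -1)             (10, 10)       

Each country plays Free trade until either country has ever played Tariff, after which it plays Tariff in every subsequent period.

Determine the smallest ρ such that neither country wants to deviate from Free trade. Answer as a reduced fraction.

Under grim trigger the critical discount factor is (T−C)/(T−P) with T = 37, C = 23, P = 10.
ρ* = (37−23)/(37−10) = 14/27.

14/27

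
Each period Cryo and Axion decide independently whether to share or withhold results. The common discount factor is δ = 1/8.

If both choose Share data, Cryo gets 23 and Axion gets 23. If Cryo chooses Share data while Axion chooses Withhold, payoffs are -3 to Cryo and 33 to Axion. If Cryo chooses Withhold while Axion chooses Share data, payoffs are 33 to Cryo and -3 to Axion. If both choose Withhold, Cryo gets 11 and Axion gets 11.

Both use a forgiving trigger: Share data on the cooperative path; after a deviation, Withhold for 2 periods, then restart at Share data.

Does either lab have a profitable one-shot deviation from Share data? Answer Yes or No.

Yes

Comparing payoff streams over the 3 periods until play realigns: cooperate → 23(1+δ+…+δ^2); deviate → 33 + 11(δ+…+δ^2).
Cooperation is sustained iff (23−11)(δ+…+δ^2) ≥ 33−23.
δ+…+δ^2 = 1/8·(1−(1/8)^2)/(1−1/8) = 0.1406, and (33−23)/(23−11) = 0.8333.
0.1406 < 0.8333, so cooperation is not sustainable.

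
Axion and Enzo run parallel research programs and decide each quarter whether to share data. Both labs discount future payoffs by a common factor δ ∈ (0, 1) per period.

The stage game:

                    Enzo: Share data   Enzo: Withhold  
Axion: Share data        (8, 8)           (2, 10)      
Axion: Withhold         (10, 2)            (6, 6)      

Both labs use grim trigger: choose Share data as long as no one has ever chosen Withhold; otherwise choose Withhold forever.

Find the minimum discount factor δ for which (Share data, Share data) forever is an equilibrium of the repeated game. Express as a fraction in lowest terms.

Under grim trigger the critical discount factor is (T−C)/(T−P) with T = 10, C = 8, P = 6.
δ* = (10−8)/(10−6) = 2/4 = 1/2.

1/2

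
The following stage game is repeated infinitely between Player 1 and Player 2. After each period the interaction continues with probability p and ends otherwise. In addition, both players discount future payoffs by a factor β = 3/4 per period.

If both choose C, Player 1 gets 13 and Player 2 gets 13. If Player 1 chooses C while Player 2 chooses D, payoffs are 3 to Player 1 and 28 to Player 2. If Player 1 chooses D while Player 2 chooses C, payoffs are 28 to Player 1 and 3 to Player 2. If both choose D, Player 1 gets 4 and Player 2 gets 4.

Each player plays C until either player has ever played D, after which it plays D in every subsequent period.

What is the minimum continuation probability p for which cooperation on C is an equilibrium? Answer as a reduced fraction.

Expected continuation weight on next period's payoff is β·p = 3/4·p, which plays the role of the discount factor.
Cooperation requires 3/4·p ≥ (28−13)/(28−4) = 5/8, hence p ≥ 5/6.

5/6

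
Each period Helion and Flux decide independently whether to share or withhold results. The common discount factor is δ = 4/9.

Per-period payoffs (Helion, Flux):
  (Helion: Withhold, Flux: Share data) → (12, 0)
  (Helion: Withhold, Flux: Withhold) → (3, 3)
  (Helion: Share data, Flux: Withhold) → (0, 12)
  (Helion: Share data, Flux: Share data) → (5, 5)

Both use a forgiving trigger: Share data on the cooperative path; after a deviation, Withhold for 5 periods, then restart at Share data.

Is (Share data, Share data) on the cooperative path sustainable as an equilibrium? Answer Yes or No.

IC: δ+…+δ^5 ≥ (12−5)/(5−3) = 7/2.
At δ = 4/9: partial sum = 0.7861 < 3.5000. Cooperation not sustainable.

No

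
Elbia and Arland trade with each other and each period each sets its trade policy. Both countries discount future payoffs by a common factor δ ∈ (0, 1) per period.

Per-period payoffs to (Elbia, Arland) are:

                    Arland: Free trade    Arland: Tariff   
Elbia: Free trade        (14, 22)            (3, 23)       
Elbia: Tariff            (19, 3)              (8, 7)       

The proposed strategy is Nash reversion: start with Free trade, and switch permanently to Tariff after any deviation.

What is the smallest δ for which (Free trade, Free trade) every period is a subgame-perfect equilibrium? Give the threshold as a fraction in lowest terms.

For Elbia: deviation gain 19−14 = 5, per-period punishment loss 14−8 = 6. IC gives δ ≥ 5/11.
For Arland: gain 1, loss 15 per period, so δ ≥ 1/16.
The tighter constraint is Elbia's, so cooperation needs δ ≥ 5/11.

5/11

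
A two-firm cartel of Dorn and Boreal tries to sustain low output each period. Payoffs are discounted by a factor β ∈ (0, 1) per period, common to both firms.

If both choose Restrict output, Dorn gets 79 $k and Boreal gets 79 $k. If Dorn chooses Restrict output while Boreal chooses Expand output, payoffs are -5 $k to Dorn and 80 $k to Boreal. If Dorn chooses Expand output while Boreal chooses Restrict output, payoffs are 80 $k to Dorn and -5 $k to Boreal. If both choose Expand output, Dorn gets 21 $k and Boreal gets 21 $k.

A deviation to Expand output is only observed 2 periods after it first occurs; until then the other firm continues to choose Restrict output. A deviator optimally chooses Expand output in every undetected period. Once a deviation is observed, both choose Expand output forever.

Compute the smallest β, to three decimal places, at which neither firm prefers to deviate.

0.130

The best deviation is to choose Expand output for all 2 undetected periods, earning 80 each, then 21 forever once detected.
Deviation value: 80(1−β^2)/(1−β) + 21β^2/(1−β); cooperation value: 79/(1−β).
IC: 79 ≥ 80(1−β^2) + 21β^2 = 80 − 59β^2.
So β^2 ≥ 1/59, giving β ≥ (1/59)^(1/2) ≈ 0.130.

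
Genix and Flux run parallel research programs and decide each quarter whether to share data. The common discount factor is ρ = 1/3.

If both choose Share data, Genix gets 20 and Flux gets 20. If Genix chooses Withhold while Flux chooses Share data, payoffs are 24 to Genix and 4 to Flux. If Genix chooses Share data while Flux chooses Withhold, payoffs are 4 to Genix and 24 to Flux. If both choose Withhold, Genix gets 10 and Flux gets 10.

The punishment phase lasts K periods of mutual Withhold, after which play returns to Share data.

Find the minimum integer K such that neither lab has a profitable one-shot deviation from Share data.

Need Σ_{k=1}^{K} ρ^k ≥ (24−20)/(20−10) = 0.4000 at ρ = 1/3.
At K = 1 the sum is 0.3333 < 0.4000; at K = 2 it is 0.4444 ≥ 0.4000.
So the minimum punishment length is K = 2.

2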